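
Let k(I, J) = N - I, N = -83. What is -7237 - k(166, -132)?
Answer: -6988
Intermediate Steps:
k(I, J) = -83 - I
-7237 - k(166, -132) = -7237 - (-83 - 1*166) = -7237 - (-83 - 166) = -7237 - 1*(-249) = -7237 + 249 = -6988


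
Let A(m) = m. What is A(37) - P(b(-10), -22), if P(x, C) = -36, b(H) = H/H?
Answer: 73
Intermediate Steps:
b(H) = 1
A(37) - P(b(-10), -22) = 37 - 1*(-36) = 37 + 36 = 73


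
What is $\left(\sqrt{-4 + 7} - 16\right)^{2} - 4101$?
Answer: $-4101 + \left(16 - \sqrt{3}\right)^{2} \approx -3897.4$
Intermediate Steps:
$\left(\sqrt{-4 + 7} - 16\right)^{2} - 4101 = \left(\sqrt{3} - 16\right)^{2} - 4101 = \left(-16 + \sqrt{3}\right)^{2} - 4101 = -4101 + \left(-16 + \sqrt{3}\right)^{2}$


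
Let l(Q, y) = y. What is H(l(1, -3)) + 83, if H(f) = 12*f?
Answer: 47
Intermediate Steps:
H(l(1, -3)) + 83 = 12*(-3) + 83 = -36 + 83 = 47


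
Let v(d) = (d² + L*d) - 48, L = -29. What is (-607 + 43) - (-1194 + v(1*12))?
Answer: 882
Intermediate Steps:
v(d) = -48 + d² - 29*d (v(d) = (d² - 29*d) - 48 = -48 + d² - 29*d)
(-607 + 43) - (-1194 + v(1*12)) = (-607 + 43) - (-1194 + (-48 + (1*12)² - 29*12)) = -564 - (-1194 + (-48 + 12² - 29*12)) = -564 - (-1194 + (-48 + 144 - 348)) = -564 - (-1194 - 252) = -564 - 1*(-1446) = -564 + 1446 = 882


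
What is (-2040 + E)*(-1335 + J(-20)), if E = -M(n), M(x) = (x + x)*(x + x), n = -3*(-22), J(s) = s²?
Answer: 18198840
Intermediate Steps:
n = 66
M(x) = 4*x² (M(x) = (2*x)*(2*x) = 4*x²)
E = -17424 (E = -4*66² = -4*4356 = -1*17424 = -17424)
(-2040 + E)*(-1335 + J(-20)) = (-2040 - 17424)*(-1335 + (-20)²) = -19464*(-1335 + 400) = -19464*(-935) = 18198840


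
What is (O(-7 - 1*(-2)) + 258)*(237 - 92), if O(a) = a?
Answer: 36685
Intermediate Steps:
(O(-7 - 1*(-2)) + 258)*(237 - 92) = ((-7 - 1*(-2)) + 258)*(237 - 92) = ((-7 + 2) + 258)*145 = (-5 + 258)*145 = 253*145 = 36685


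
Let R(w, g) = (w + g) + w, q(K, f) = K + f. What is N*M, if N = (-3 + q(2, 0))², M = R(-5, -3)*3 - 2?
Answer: -41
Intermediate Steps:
R(w, g) = g + 2*w (R(w, g) = (g + w) + w = g + 2*w)
M = -41 (M = (-3 + 2*(-5))*3 - 2 = (-3 - 10)*3 - 2 = -13*3 - 2 = -39 - 2 = -41)
N = 1 (N = (-3 + (2 + 0))² = (-3 + 2)² = (-1)² = 1)
N*M = 1*(-41) = -41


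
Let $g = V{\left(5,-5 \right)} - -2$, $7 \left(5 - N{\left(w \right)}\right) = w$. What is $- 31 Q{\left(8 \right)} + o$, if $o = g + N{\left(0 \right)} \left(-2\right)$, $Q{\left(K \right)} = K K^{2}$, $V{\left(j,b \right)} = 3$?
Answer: $-15877$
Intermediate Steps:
$N{\left(w \right)} = 5 - \frac{w}{7}$
$Q{\left(K \right)} = K^{3}$
$g = 5$ ($g = 3 - -2 = 3 + 2 = 5$)
$o = -5$ ($o = 5 + \left(5 - 0\right) \left(-2\right) = 5 + \left(5 + 0\right) \left(-2\right) = 5 + 5 \left(-2\right) = 5 - 10 = -5$)
$- 31 Q{\left(8 \right)} + o = - 31 \cdot 8^{3} - 5 = \left(-31\right) 512 - 5 = -15872 - 5 = -15877$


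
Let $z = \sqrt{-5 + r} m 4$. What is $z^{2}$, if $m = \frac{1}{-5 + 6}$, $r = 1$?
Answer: $-64$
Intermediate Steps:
$m = 1$ ($m = 1^{-1} = 1$)
$z = 8 i$ ($z = \sqrt{-5 + 1} \cdot 1 \cdot 4 = \sqrt{-4} \cdot 1 \cdot 4 = 2 i 1 \cdot 4 = 2 i 4 = 8 i \approx 8.0 i$)
$z^{2} = \left(8 i\right)^{2} = -64$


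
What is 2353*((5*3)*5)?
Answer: 176475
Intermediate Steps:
2353*((5*3)*5) = 2353*(15*5) = 2353*75 = 176475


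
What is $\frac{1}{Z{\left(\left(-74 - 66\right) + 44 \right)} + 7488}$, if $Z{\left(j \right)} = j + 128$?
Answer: $\frac{1}{7520} \approx 0.00013298$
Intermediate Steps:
$Z{\left(j \right)} = 128 + j$
$\frac{1}{Z{\left(\left(-74 - 66\right) + 44 \right)} + 7488} = \frac{1}{\left(128 + \left(\left(-74 - 66\right) + 44\right)\right) + 7488} = \frac{1}{\left(128 + \left(-140 + 44\right)\right) + 7488} = \frac{1}{\left(128 - 96\right) + 7488} = \frac{1}{32 + 7488} = \frac{1}{7520}$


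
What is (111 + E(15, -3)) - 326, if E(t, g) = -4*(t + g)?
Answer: -263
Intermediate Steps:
E(t, g) = -4*g - 4*t (E(t, g) = -4*(g + t) = -4*g - 4*t)
(111 + E(15, -3)) - 326 = (111 + (-4*(-3) - 4*15)) - 326 = (111 + (12 - 60)) - 326 = (111 - 48) - 326 = 63 - 326 = -263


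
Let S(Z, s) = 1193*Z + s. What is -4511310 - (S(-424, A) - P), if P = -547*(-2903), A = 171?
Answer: -2417708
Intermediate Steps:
S(Z, s) = s + 1193*Z
P = 1587941
-4511310 - (S(-424, A) - P) = -4511310 - ((171 + 1193*(-424)) - 1*1587941) = -4511310 - ((171 - 505832) - 1587941) = -4511310 - (-505661 - 1587941) = -4511310 - 1*(-2093602) = -4511310 + 2093602 = -2417708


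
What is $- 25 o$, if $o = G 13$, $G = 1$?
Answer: $-325$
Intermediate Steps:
$o = 13$ ($o = 1 \cdot 13 = 13$)
$- 25 o = \left(-25\right) 13 = -325$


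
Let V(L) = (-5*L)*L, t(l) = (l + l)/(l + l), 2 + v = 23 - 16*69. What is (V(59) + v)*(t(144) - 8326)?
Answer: 153912600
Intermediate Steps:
v = -1083 (v = -2 + (23 - 16*69) = -2 + (23 - 1104) = -2 - 1081 = -1083)
t(l) = 1 (t(l) = (2*l)/((2*l)) = (2*l)*(1/(2*l)) = 1)
V(L) = -5*L²
(V(59) + v)*(t(144) - 8326) = (-5*59² - 1083)*(1 - 8326) = (-5*3481 - 1083)*(-8325) = (-17405 - 1083)*(-8325) = -18488*(-8325) = 153912600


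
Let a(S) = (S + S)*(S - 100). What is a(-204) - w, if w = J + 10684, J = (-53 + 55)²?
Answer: 113344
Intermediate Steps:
J = 4 (J = 2² = 4)
a(S) = 2*S*(-100 + S) (a(S) = (2*S)*(-100 + S) = 2*S*(-100 + S))
w = 10688 (w = 4 + 10684 = 10688)
a(-204) - w = 2*(-204)*(-100 - 204) - 1*10688 = 2*(-204)*(-304) - 10688 = 124032 - 10688 = 113344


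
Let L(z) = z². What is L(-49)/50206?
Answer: 2401/50206 ≈ 0.047823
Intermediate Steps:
L(-49)/50206 = (-49)²/50206 = 2401*(1/50206) = 2401/50206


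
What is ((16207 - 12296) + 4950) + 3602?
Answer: 12463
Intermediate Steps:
((16207 - 12296) + 4950) + 3602 = (3911 + 4950) + 3602 = 8861 + 3602 = 12463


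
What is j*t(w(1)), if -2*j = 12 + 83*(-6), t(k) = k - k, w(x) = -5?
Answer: 0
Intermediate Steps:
t(k) = 0
j = 243 (j = -(12 + 83*(-6))/2 = -(12 - 498)/2 = -½*(-486) = 243)
j*t(w(1)) = 243*0 = 0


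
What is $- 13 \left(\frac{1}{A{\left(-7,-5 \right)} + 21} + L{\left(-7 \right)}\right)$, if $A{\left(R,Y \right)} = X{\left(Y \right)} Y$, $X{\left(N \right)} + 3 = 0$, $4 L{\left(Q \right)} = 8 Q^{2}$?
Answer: $- \frac{45877}{36} \approx -1274.4$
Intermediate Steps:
$L{\left(Q \right)} = 2 Q^{2}$ ($L{\left(Q \right)} = \frac{8 Q^{2}}{4} = 2 Q^{2}$)
$X{\left(N \right)} = -3$ ($X{\left(N \right)} = -3 + 0 = -3$)
$A{\left(R,Y \right)} = - 3 Y$
$- 13 \left(\frac{1}{A{\left(-7,-5 \right)} + 21} + L{\left(-7 \right)}\right) = - 13 \left(\frac{1}{\left(-3\right) \left(-5\right) + 21} + 2 \left(-7\right)^{2}\right) = - 13 \left(\frac{1}{15 + 21} + 2 \cdot 49\right) = - 13 \left(\frac{1}{36} + 98\right) = \left(-13\right) \frac{3529}{36} = - \frac{45877}{36}$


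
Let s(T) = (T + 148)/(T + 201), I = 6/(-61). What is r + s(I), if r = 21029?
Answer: 257719417/12255 ≈ 21030.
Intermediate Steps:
I = -6/61 (I = 6*(-1/61) = -6/61 ≈ -0.098361)
s(T) = (148 + T)/(201 + T)
r + s(I) = 21029 + (148 - 6/61)/(201 - 6/61) = 21029 + (9022/61)/(12255/61) = 21029 + (61/12255)*(9022/61) = 21029 + 9022/12255 = 257719417/12255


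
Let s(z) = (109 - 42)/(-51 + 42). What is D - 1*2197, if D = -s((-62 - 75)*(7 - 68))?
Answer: -19706/9 ≈ -2189.6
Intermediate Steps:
s(z) = -67/9 (s(z) = 67/(-9) = 67*(-⅑) = -67/9)
D = 67/9 (D = -1*(-67/9) = 67/9 ≈ 7.4444)
D - 1*2197 = 67/9 - 1*2197 = 67/9 - 2197 = -19706/9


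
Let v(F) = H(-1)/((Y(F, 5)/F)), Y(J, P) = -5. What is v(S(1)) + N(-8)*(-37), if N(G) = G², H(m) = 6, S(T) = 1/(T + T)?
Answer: -11843/5 ≈ -2368.6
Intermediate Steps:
S(T) = 1/(2*T)
v(F) = -6*F/5 (v(F) = 6/((-5/F)) = 6*(-F/5) = -6*F/5)
v(S(1)) + N(-8)*(-37) = -3/(5*1) + (-8)²*(-37) = -3/5 + 64*(-37) = -6/5*½ - 2368 = -⅗ - 2368 = -11843/5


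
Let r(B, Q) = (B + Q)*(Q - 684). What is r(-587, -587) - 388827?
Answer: 1103327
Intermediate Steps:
r(B, Q) = (-684 + Q)*(B + Q) (r(B, Q) = (B + Q)*(-684 + Q) = (-684 + Q)*(B + Q))
r(-587, -587) - 388827 = ((-587)² - 684*(-587) - 684*(-587) - 587*(-587)) - 388827 = (344569 + 401508 + 401508 + 344569) - 388827 = 1492154 - 388827 = 1103327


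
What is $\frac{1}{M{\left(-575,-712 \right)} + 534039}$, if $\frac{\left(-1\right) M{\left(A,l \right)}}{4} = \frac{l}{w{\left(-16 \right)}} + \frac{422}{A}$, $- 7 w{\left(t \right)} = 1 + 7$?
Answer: $\frac{575}{305641213} \approx 1.8813 \cdot 10^{-6}$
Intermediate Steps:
$w{\left(t \right)} = - \frac{8}{7}$ ($w{\left(t \right)} = - \frac{1 + 7}{7} = \left(- \frac{1}{7}\right) 8 = - \frac{8}{7}$)
$M{\left(A,l \right)} = - \frac{1688}{A} + \frac{7 l}{2}$ ($M{\left(A,l \right)} = - 4 \left(\frac{l}{- \frac{8}{7}} + \frac{422}{A}\right) = - 4 \left(l \left(- \frac{7}{8}\right) + \frac{422}{A}\right) = - 4 \left(- \frac{7 l}{8} + \frac{422}{A}\right) = - 4 \left(\frac{422}{A} - \frac{7 l}{8}\right) = - \frac{1688}{A} + \frac{7 l}{2}$)
$\frac{1}{M{\left(-575,-712 \right)} + 534039} = \frac{1}{\left(- \frac{1688}{-575} + \frac{7}{2} \left(-712\right)\right) + 534039} = \frac{1}{\left(\left(-1688\right) \left(- \frac{1}{575}\right) - 2492\right) + 534039} = \frac{1}{\left(\frac{1688}{575} - 2492\right) + 534039} = \frac{1}{- \frac{1431212}{575} + 534039} = \frac{1}{\frac{305641213}{575}} = \frac{575}{305641213}$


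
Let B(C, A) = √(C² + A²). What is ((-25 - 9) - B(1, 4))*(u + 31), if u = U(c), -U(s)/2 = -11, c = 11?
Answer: -1802 - 53*√17 ≈ -2020.5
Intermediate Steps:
U(s) = 22 (U(s) = -2*(-11) = 22)
u = 22
B(C, A) = √(A² + C²)
((-25 - 9) - B(1, 4))*(u + 31) = ((-25 - 9) - √(4² + 1²))*(22 + 31) = (-34 - √(16 + 1))*53 = (-34 - √17)*53 = -1802 - 53*√17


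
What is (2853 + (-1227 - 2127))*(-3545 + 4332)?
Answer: -394287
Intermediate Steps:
(2853 + (-1227 - 2127))*(-3545 + 4332) = (2853 - 3354)*787 = -501*787 = -394287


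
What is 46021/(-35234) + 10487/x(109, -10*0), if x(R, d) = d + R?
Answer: 364482669/3840506 ≈ 94.905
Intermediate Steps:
x(R, d) = R + d
46021/(-35234) + 10487/x(109, -10*0) = 46021/(-35234) + 10487/(109 - 10*0) = 46021*(-1/35234) + 10487/(109 + 0) = -46021/35234 + 10487/109 = 364482669/3840506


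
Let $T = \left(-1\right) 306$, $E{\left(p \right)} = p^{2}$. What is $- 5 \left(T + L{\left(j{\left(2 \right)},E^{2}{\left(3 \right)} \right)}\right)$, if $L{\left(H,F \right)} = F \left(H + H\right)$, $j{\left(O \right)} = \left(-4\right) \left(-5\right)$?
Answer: $-14670$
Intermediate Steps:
$T = -306$
$j{\left(O \right)} = 20$
$L{\left(H,F \right)} = 2 F H$ ($L{\left(H,F \right)} = F 2 H = 2 F H$)
$- 5 \left(T + L{\left(j{\left(2 \right)},E^{2}{\left(3 \right)} \right)}\right) = - 5 \left(-306 + 2 \left(3^{2}\right)^{2} \cdot 20\right) = - 5 \left(-306 + 2 \cdot 9^{2} \cdot 20\right) = - 5 \left(-306 + 2 \cdot 81 \cdot 20\right) = - 5 \left(-306 + 3240\right) = \left(-5\right) 2934 = -14670$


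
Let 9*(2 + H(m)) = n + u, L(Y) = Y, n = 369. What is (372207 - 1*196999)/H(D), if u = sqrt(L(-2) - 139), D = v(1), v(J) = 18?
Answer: 92247012/20557 - 262812*I*sqrt(141)/20557 ≈ 4487.4 - 151.81*I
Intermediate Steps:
D = 18
u = I*sqrt(141) (u = sqrt(-2 - 139) = sqrt(-141) = I*sqrt(141) ≈ 11.874*I)
H(m) = 39 + I*sqrt(141)/9 (H(m) = -2 + (369 + I*sqrt(141))/9 = -2 + (41 + I*sqrt(141)/9) = 39 + I*sqrt(141)/9)
(372207 - 1*196999)/H(D) = (372207 - 1*196999)/(39 + I*sqrt(141)/9) = (372207 - 196999)/(39 + I*sqrt(141)/9) = 175208/(39 + I*sqrt(141)/9)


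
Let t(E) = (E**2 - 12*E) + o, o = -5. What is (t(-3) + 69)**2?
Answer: 11881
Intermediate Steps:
t(E) = -5 + E**2 - 12*E (t(E) = (E**2 - 12*E) - 5 = -5 + E**2 - 12*E)
(t(-3) + 69)**2 = ((-5 + (-3)**2 - 12*(-3)) + 69)**2 = ((-5 + 9 + 36) + 69)**2 = (40 + 69)**2 = 109**2 = 11881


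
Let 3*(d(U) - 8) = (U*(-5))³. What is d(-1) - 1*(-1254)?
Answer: 3911/3 ≈ 1303.7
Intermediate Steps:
d(U) = 8 - 125*U³/3 (d(U) = 8 + (U*(-5))³/3 = 8 + (-5*U)³/3 = 8 + (-125*U³)/3 = 8 - 125*U³/3)
d(-1) - 1*(-1254) = (8 - 125/3*(-1)³) - 1*(-1254) = (8 - 125/3*(-1)) + 1254 = (8 + 125/3) + 1254 = 149/3 + 1254 = 3911/3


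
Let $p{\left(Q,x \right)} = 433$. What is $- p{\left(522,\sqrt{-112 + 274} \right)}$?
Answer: $-433$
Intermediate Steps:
$- p{\left(522,\sqrt{-112 + 274} \right)} = \left(-1\right) 433 = -433$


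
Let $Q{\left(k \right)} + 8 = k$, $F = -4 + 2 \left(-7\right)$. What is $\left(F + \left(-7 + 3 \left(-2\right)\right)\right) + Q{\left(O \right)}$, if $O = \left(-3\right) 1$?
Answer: $-42$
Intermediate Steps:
$O = -3$
$F = -18$ ($F = -4 - 14 = -18$)
$Q{\left(k \right)} = -8 + k$
$\left(F + \left(-7 + 3 \left(-2\right)\right)\right) + Q{\left(O \right)} = \left(-18 + \left(-7 + 3 \left(-2\right)\right)\right) - 11 = \left(-18 - 13\right) - 11 = -31 - 11 = -42$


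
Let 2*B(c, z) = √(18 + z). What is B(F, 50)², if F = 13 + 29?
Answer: 17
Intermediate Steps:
F = 42
B(c, z) = √(18 + z)/2
B(F, 50)² = (√(18 + 50)/2)² = (√68/2)² = ((2*√17)/2)² = (√17)² = 17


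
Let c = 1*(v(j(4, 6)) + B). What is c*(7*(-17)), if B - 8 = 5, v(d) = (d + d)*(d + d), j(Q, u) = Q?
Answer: -9163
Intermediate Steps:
v(d) = 4*d² (v(d) = (2*d)*(2*d) = 4*d²)
B = 13 (B = 8 + 5 = 13)
c = 77 (c = 1*(4*4² + 13) = 1*(4*16 + 13) = 1*(64 + 13) = 1*77 = 77)
c*(7*(-17)) = 77*(7*(-17)) = 77*(-119) = -9163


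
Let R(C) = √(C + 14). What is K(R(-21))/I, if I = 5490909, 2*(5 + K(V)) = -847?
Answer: -857/10981818 ≈ -7.8038e-5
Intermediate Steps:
R(C) = √(14 + C)
K(V) = -857/2 (K(V) = -5 + (½)*(-847) = -5 - 847/2 = -857/2)
K(R(-21))/I = -857/2/5490909 = -857/2*1/5490909 = -857/10981818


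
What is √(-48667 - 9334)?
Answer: I*√58001 ≈ 240.83*I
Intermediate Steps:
√(-48667 - 9334) = √(-58001) = I*√58001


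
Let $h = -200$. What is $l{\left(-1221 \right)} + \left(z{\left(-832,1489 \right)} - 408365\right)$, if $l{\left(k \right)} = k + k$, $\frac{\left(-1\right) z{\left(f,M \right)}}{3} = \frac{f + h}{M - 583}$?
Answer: $- \frac{62031341}{151} \approx -4.108 \cdot 10^{5}$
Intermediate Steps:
$z{\left(f,M \right)} = - \frac{3 \left(-200 + f\right)}{-583 + M}$ ($z{\left(f,M \right)} = - 3 \frac{f - 200}{M - 583} = - 3 \frac{-200 + f}{-583 + M} = - \frac{3 \left(-200 + f\right)}{-583 + M}$)
$l{\left(k \right)} = 2 k$
$l{\left(-1221 \right)} + \left(z{\left(-832,1489 \right)} - 408365\right) = 2 \left(-1221\right) - \left(408365 - \frac{3 \left(200 - -832\right)}{-583 + 1489}\right) = -2442 - \left(408365 - \frac{3 \left(200 + 832\right)}{906}\right) = -2442 - \left(408365 - \frac{516}{151}\right) = -2442 + \left(\frac{516}{151} - 408365\right) = -2442 - \frac{61662599}{151} = - \frac{62031341}{151}$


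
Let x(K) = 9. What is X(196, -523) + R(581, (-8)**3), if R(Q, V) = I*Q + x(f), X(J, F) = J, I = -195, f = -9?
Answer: -113090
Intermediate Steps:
R(Q, V) = 9 - 195*Q (R(Q, V) = -195*Q + 9 = 9 - 195*Q)
X(196, -523) + R(581, (-8)**3) = 196 + (9 - 195*581) = 196 + (9 - 113295) = 196 - 113286 = -113090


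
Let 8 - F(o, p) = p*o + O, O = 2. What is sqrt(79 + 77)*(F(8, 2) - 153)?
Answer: -326*sqrt(39) ≈ -2035.9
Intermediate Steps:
F(o, p) = 6 - o*p (F(o, p) = 8 - (p*o + 2) = 8 - (o*p + 2) = 8 - (2 + o*p) = 8 + (-2 - o*p) = 6 - o*p)
sqrt(79 + 77)*(F(8, 2) - 153) = sqrt(79 + 77)*((6 - 1*8*2) - 153) = sqrt(156)*((6 - 16) - 153) = (2*sqrt(39))*(-10 - 153) = (2*sqrt(39))*(-163) = -326*sqrt(39)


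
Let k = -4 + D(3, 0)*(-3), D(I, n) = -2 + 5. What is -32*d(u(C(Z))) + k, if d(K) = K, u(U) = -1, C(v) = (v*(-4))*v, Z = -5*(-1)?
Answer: 19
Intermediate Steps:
Z = 5
C(v) = -4*v² (C(v) = (-4*v)*v = -4*v²)
D(I, n) = 3
k = -13 (k = -4 + 3*(-3) = -4 - 9 = -13)
-32*d(u(C(Z))) + k = -32*(-1) - 13 = 32 - 13 = 19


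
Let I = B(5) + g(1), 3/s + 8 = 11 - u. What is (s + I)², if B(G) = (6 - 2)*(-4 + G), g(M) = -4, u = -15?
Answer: 1/36 ≈ 0.027778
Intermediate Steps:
s = ⅙ (s = 3/(-8 + (11 - 1*(-15))) = 3/(-8 + (11 + 15)) = 3/(-8 + 26) = 3/18 = 3*(1/18) = ⅙ ≈ 0.16667)
B(G) = -16 + 4*G (B(G) = 4*(-4 + G) = -16 + 4*G)
I = 0 (I = (-16 + 4*5) - 4 = (-16 + 20) - 4 = 4 - 4 = 0)
(s + I)² = (⅙ + 0)² = (⅙)² = 1/36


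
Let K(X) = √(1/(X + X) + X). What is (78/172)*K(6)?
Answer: 13*√219/172 ≈ 1.1185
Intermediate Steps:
K(X) = √(X + 1/(2*X)) (K(X) = √(1/(2*X) + X) = √(X + 1/(2*X)))
(78/172)*K(6) = (78/172)*(√(2/6 + 4*6)/2) = (78*(1/172))*(√(2*(⅙) + 24)/2) = 39*(√(⅓ + 24)/2)/86 = 39*(√(73/3)/2)/86 = 39*((√219/3)/2)/86 = 39*(√219/6)/86 = 13*√219/172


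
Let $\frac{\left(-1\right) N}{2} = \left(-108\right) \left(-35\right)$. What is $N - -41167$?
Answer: $33607$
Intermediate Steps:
$N = -7560$ ($N = - 2 \left(\left(-108\right) \left(-35\right)\right) = \left(-2\right) 3780 = -7560$)
$N - -41167 = -7560 - -41167 = -7560 + 41167 = 33607$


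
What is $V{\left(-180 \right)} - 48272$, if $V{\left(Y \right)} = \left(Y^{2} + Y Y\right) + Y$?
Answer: $16348$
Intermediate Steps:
$V{\left(Y \right)} = Y + 2 Y^{2}$ ($V{\left(Y \right)} = \left(Y^{2} + Y^{2}\right) + Y = 2 Y^{2} + Y = Y + 2 Y^{2}$)
$V{\left(-180 \right)} - 48272 = - 180 \left(1 + 2 \left(-180\right)\right) - 48272 = - 180 \left(1 - 360\right) - 48272 = \left(-180\right) \left(-359\right) - 48272 = 64620 - 48272 = 16348$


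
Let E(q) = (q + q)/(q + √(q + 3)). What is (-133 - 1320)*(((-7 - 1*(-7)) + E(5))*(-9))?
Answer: 653850/17 - 261540*√2/17 ≈ 16705.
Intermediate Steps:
E(q) = 2*q/(q + √(3 + q)) (E(q) = (2*q)/(q + √(3 + q)) = 2*q/(q + √(3 + q)))
(-133 - 1320)*(((-7 - 1*(-7)) + E(5))*(-9)) = (-133 - 1320)*(((-7 - 1*(-7)) + 2*5/(5 + √(3 + 5)))*(-9)) = -1453*((-7 + 7) + 2*5/(5 + √8))*(-9) = -1453*(0 + 2*5/(5 + 2*√2))*(-9) = -1453*(0 + 10/(5 + 2*√2))*(-9) = -1453*10/(5 + 2*√2)*(-9) = -(-130770)/(5 + 2*√2) = 130770/(5 + 2*√2)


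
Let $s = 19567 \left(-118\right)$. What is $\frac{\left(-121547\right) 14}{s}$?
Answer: $\frac{850829}{1154453} \approx 0.737$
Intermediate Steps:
$s = -2308906$
$\frac{\left(-121547\right) 14}{s} = \frac{\left(-121547\right) 14}{-2308906} = \left(-1701658\right) \left(- \frac{1}{2308906}\right) = \frac{850829}{1154453}$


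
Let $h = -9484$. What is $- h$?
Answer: $9484$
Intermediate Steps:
$- h = \left(-1\right) \left(-9484\right) = 9484$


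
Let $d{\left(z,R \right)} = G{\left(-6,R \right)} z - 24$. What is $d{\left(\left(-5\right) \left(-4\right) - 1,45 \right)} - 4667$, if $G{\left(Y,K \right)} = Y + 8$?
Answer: $-4653$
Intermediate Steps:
$G{\left(Y,K \right)} = 8 + Y$
$d{\left(z,R \right)} = -24 + 2 z$ ($d{\left(z,R \right)} = \left(8 - 6\right) z - 24 = 2 z - 24 = -24 + 2 z$)
$d{\left(\left(-5\right) \left(-4\right) - 1,45 \right)} - 4667 = \left(-24 + 2 \left(\left(-5\right) \left(-4\right) - 1\right)\right) - 4667 = \left(-24 + 2 \left(20 - 1\right)\right) - 4667 = \left(-24 + 2 \cdot 19\right) - 4667 = \left(-24 + 38\right) - 4667 = 14 - 4667 = -4653$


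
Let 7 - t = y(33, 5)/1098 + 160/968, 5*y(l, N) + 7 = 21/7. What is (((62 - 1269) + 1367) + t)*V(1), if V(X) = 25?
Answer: 277067785/66429 ≈ 4170.9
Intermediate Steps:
y(l, N) = -4/5 (y(l, N) = -7/5 + (21/7)/5 = -7/5 + (21*(1/7))/5 = -7/5 + (1/5)*3 = -7/5 + 3/5 = -4/5)
t = 2270357/332145 (t = 7 - (-4/5/1098 + 160/968) = 7 - (-4/5*1/1098 + 160*(1/968)) = 7 - (-2/2745 + 20/121) = 7 - 1*54658/332145 = 7 - 54658/332145 = 2270357/332145 ≈ 6.8354)
(((62 - 1269) + 1367) + t)*V(1) = (((62 - 1269) + 1367) + 2270357/332145)*25 = ((-1207 + 1367) + 2270357/332145)*25 = (160 + 2270357/332145)*25 = (55413557/332145)*25 = 277067785/66429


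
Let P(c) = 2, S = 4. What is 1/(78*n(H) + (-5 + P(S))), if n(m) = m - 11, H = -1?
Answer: -1/939 ≈ -0.0010650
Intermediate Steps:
n(m) = -11 + m
1/(78*n(H) + (-5 + P(S))) = 1/(78*(-11 - 1) + (-5 + 2)) = 1/(78*(-12) - 3) = 1/(-936 - 3) = 1/(-939) = -1/939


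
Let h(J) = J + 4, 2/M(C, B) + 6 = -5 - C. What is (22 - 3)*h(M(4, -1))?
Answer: 1102/15 ≈ 73.467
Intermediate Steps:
M(C, B) = 2/(-11 - C) (M(C, B) = 2/(-6 + (-5 - C)) = 2/(-11 - C))
h(J) = 4 + J
(22 - 3)*h(M(4, -1)) = (22 - 3)*(4 - 2/(11 + 4)) = 19*(4 - 2/15) = 19*(58/15) = 1102/15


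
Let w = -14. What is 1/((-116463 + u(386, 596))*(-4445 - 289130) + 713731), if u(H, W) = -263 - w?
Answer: 1/34264439131 ≈ 2.9185e-11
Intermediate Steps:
u(H, W) = -249 (u(H, W) = -263 - 1*(-14) = -263 + 14 = -249)
1/((-116463 + u(386, 596))*(-4445 - 289130) + 713731) = 1/((-116463 - 249)*(-4445 - 289130) + 713731) = 1/(-116712*(-293575) + 713731) = 1/(34263725400 + 713731) = 1/34264439131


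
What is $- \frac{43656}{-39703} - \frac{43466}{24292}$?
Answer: $- \frac{332619523}{482232638} \approx -0.68975$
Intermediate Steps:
$- \frac{43656}{-39703} - \frac{43466}{24292} = \left(-43656\right) \left(- \frac{1}{39703}\right) - \frac{21733}{12146} = \frac{43656}{39703} - \frac{21733}{12146} = - \frac{332619523}{482232638}$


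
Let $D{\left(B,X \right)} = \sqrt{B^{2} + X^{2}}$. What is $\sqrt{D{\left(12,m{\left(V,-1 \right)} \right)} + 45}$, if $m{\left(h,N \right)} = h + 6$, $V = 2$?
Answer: $\sqrt{45 + 4 \sqrt{13}} \approx 7.7086$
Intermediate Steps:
$m{\left(h,N \right)} = 6 + h$
$\sqrt{D{\left(12,m{\left(V,-1 \right)} \right)} + 45} = \sqrt{\sqrt{12^{2} + \left(6 + 2\right)^{2}} + 45} = \sqrt{\sqrt{144 + 8^{2}} + 45} = \sqrt{\sqrt{144 + 64} + 45} = \sqrt{\sqrt{208} + 45} = \sqrt{4 \sqrt{13} + 45} = \sqrt{45 + 4 \sqrt{13}}$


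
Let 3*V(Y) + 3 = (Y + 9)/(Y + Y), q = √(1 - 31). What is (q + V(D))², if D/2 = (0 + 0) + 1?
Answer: (1 - 12*I*√30)²/144 ≈ -29.993 - 0.91287*I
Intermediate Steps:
D = 2 (D = 2*((0 + 0) + 1) = 2*(0 + 1) = 2*1 = 2)
q = I*√30 (q = √(-30) = I*√30 ≈ 5.4772*I)
V(Y) = -1 + (9 + Y)/(6*Y) (V(Y) = -1 + ((Y + 9)/(Y + Y))/3 = -1 + ((9 + Y)/((2*Y)))/3 = -1 + ((9 + Y)*(1/(2*Y)))/3 = -1 + ((9 + Y)/(2*Y))/3 = -1 + (9 + Y)/(6*Y))
(q + V(D))² = (I*√30 + (⅙)*(9 - 5*2)/2)² = (I*√30 + (⅙)*(½)*(9 - 10))² = (I*√30 + (⅙)*(½)*(-1))² = (I*√30 - 1/12)² = (-1/12 + I*√30)²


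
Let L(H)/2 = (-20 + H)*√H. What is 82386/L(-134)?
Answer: 41193*I*√134/20636 ≈ 23.107*I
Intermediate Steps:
L(H) = 2*√H*(-20 + H) (L(H) = 2*((-20 + H)*√H) = 2*(√H*(-20 + H)) = 2*√H*(-20 + H))
82386/L(-134) = 82386/((2*√(-134)*(-20 - 134))) = 82386/((2*(I*√134)*(-154))) = 82386/((-308*I*√134)) = 82386*(I*√134/41272) = 41193*I*√134/20636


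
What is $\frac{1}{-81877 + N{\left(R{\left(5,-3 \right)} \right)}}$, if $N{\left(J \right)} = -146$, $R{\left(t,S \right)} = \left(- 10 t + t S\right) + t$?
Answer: $- \frac{1}{82023} \approx -1.2192 \cdot 10^{-5}$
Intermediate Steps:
$R{\left(t,S \right)} = - 9 t + S t$ ($R{\left(t,S \right)} = \left(- 10 t + S t\right) + t = - 9 t + S t$)
$\frac{1}{-81877 + N{\left(R{\left(5,-3 \right)} \right)}} = \frac{1}{-81877 - 146} = \frac{1}{-82023} = - \frac{1}{82023}$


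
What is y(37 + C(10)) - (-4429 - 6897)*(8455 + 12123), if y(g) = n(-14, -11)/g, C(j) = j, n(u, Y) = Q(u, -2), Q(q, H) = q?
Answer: 10954122102/47 ≈ 2.3307e+8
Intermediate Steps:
n(u, Y) = u
y(g) = -14/g
y(37 + C(10)) - (-4429 - 6897)*(8455 + 12123) = -14/(37 + 10) - (-4429 - 6897)*(8455 + 12123) = -14/47 - (-11326)*20578 = -14*1/47 - 1*(-233066428) = -14/47 + 233066428 = 10954122102/47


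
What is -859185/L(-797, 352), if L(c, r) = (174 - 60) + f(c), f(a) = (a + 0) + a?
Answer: 171837/296 ≈ 580.53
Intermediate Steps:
f(a) = 2*a (f(a) = a + a = 2*a)
L(c, r) = 114 + 2*c (L(c, r) = (174 - 60) + 2*c = 114 + 2*c)
-859185/L(-797, 352) = -859185/(114 + 2*(-797)) = -859185/(114 - 1594) = -859185/(-1480) = -859185*(-1/1480) = 171837/296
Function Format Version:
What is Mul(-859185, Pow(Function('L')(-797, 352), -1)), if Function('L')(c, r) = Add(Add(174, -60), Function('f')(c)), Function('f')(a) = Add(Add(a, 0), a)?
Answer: Rational(171837, 296) ≈ 580.53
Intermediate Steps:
Function('f')(a) = Mul(2, a) (Function('f')(a) = Add(a, a) = Mul(2, a))
Function('L')(c, r) = Add(114, Mul(2, c)) (Function('L')(c, r) = Add(Add(174, -60), Mul(2, c)) = Add(114, Mul(2, c)))
Mul(-859185, Pow(Function('L')(-797, 352), -1)) = Mul(-859185, Pow(Add(114, Mul(2, -797)), -1)) = Mul(-859185, Pow(Add(114, -1594), -1)) = Mul(-859185, Pow(-1480, -1)) = Mul(-859185, Rational(-1, 1480)) = Rational(171837, 296)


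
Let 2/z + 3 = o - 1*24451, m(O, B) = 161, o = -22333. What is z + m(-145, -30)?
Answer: 7532705/46787 ≈ 161.00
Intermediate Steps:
z = -2/46787 (z = 2/(-3 + (-22333 - 1*24451)) = 2/(-3 + (-22333 - 24451)) = 2/(-3 - 46784) = 2/(-46787) = 2*(-1/46787) = -2/46787 ≈ -4.2747e-5)
z + m(-145, -30) = -2/46787 + 161 = 7532705/46787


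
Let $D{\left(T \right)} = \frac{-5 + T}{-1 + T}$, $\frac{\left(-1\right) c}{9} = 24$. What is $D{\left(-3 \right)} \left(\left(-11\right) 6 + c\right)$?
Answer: $-564$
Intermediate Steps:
$c = -216$ ($c = \left(-9\right) 24 = -216$)
$D{\left(T \right)} = \frac{-5 + T}{-1 + T}$
$D{\left(-3 \right)} \left(\left(-11\right) 6 + c\right) = \frac{-5 - 3}{-1 - 3} \left(\left(-11\right) 6 - 216\right) = \frac{1}{-4} \left(-8\right) \left(-66 - 216\right) = \left(- \frac{1}{4}\right) \left(-8\right) \left(-282\right) = 2 \left(-282\right) = -564$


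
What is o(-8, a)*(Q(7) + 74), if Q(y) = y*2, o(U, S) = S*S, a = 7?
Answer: 4312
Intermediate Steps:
o(U, S) = S²
Q(y) = 2*y
o(-8, a)*(Q(7) + 74) = 7²*(2*7 + 74) = 49*(14 + 74) = 49*88 = 4312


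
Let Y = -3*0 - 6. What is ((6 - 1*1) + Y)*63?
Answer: -63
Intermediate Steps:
Y = -6 (Y = 0 - 6 = -6)
((6 - 1*1) + Y)*63 = ((6 - 1*1) - 6)*63 = ((6 - 1) - 6)*63 = (5 - 6)*63 = -1*63 = -63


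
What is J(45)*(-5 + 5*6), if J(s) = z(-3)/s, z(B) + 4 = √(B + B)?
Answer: -20/9 + 5*I*√6/9 ≈ -2.2222 + 1.3608*I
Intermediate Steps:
z(B) = -4 + √2*√B (z(B) = -4 + √(B + B) = -4 + √(2*B) = -4 + √2*√B)
J(s) = (-4 + I*√6)/s (J(s) = (-4 + √2*√(-3))/s = (-4 + √2*(I*√3))/s = (-4 + I*√6)/s)
J(45)*(-5 + 5*6) = ((-4 + I*√6)/45)*(-5 + 5*6) = ((-4 + I*√6)/45)*(-5 + 30) = (-4/45 + I*√6/45)*25 = -20/9 + 5*I*√6/9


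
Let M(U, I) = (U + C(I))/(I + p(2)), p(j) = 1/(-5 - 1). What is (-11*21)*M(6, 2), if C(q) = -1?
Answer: -630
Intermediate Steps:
p(j) = -1/6 (p(j) = 1/(-6) = -1/6)
M(U, I) = (-1 + U)/(-1/6 + I) (M(U, I) = (U - 1)/(I - 1/6) = (-1 + U)/(-1/6 + I))
(-11*21)*M(6, 2) = (-11*21)*(6*(-1 + 6)/(-1 + 6*2)) = -1386*5/(-1 + 12) = -1386*5/11 = -231*30/11 = -630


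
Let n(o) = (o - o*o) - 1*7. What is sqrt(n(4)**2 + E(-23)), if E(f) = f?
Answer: 13*sqrt(2) ≈ 18.385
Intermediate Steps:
n(o) = -7 + o - o**2 (n(o) = (o - o**2) - 7 = -7 + o - o**2)
sqrt(n(4)**2 + E(-23)) = sqrt((-7 + 4 - 1*4**2)**2 - 23) = sqrt((-7 + 4 - 1*16)**2 - 23) = sqrt((-7 + 4 - 16)**2 - 23) = sqrt((-19)**2 - 23) = sqrt(361 - 23) = sqrt(338) = 13*sqrt(2)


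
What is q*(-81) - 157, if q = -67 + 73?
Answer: -643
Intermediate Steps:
q = 6
q*(-81) - 157 = 6*(-81) - 157 = -486 - 157 = -643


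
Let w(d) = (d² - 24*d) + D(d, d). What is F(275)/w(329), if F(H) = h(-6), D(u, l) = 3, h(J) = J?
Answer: -3/50174 ≈ -5.9792e-5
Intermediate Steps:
w(d) = 3 + d² - 24*d (w(d) = (d² - 24*d) + 3 = 3 + d² - 24*d)
F(H) = -6
F(275)/w(329) = -6/(3 + 329² - 24*329) = -6/(3 + 108241 - 7896) = -6/100348 = -6*1/100348 = -3/50174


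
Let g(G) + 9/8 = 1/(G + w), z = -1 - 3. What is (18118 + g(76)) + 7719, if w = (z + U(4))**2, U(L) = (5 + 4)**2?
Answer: 1241155443/48040 ≈ 25836.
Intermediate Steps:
U(L) = 81 (U(L) = 9**2 = 81)
z = -4
w = 5929 (w = (-4 + 81)**2 = 77**2 = 5929)
g(G) = -9/8 + 1/(5929 + G) (g(G) = -9/8 + 1/(G + 5929) = -9/8 + 1/(5929 + G))
(18118 + g(76)) + 7719 = (18118 + (-53353 - 9*76)/(8*(5929 + 76))) + 7719 = (18118 + (1/8)*(-53353 - 684)/6005) + 7719 = (18118 + (1/8)*(1/6005)*(-54037)) + 7719 = (18118 - 54037/48040) + 7719 = 870334683/48040 + 7719 = 1241155443/48040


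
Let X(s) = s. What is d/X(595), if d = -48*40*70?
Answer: -3840/17 ≈ -225.88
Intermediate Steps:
d = -134400 (d = -1920*70 = -134400)
d/X(595) = -134400/595 = -134400*1/595 = -3840/17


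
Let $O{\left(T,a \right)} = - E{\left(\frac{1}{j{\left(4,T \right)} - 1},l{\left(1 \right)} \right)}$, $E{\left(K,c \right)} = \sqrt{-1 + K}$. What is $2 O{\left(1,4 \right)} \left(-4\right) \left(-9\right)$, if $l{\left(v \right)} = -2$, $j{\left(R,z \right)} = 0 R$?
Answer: $- 72 i \sqrt{2} \approx - 101.82 i$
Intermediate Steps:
$j{\left(R,z \right)} = 0$
$O{\left(T,a \right)} = - i \sqrt{2}$ ($O{\left(T,a \right)} = - \sqrt{-1 + \frac{1}{0 - 1}} = - \sqrt{-1 + \frac{1}{-1}} = - \sqrt{-1 - 1} = - \sqrt{-2} = - i \sqrt{2}$)
$2 O{\left(1,4 \right)} \left(-4\right) \left(-9\right) = 2 \left(- i \sqrt{2}\right) \left(-4\right) \left(-9\right) = - 2 i \sqrt{2} \left(-4\right) \left(-9\right) = 8 i \sqrt{2} \left(-9\right) = - 72 i \sqrt{2}$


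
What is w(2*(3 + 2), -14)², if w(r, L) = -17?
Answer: 289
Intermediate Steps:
w(2*(3 + 2), -14)² = (-17)² = 289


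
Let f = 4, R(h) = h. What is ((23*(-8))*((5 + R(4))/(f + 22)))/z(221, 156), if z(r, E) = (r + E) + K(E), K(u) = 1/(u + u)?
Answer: -19872/117625 ≈ -0.16894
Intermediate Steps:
K(u) = 1/(2*u)
z(r, E) = E + r + 1/(2*E) (z(r, E) = (r + E) + 1/(2*E) = (E + r) + 1/(2*E) = E + r + 1/(2*E))
((23*(-8))*((5 + R(4))/(f + 22)))/z(221, 156) = ((23*(-8))*((5 + 4)/(4 + 22)))/(156 + 221 + (1/2)/156) = (-1656/26)/(156 + 221 + (1/2)*(1/156)) = (-1656/26)/(156 + 221 + 1/312) = (-184*9/26)/(117625/312) = -828/13*312/117625 = -19872/117625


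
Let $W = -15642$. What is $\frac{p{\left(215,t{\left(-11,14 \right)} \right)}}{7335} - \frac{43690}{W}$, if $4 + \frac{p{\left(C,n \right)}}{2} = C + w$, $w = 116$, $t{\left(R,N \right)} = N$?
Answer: $\frac{18372001}{6374115} \approx 2.8823$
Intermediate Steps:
$p{\left(C,n \right)} = 224 + 2 C$ ($p{\left(C,n \right)} = -8 + 2 \left(C + 116\right) = -8 + 2 \left(116 + C\right) = -8 + \left(232 + 2 C\right) = 224 + 2 C$)
$\frac{p{\left(215,t{\left(-11,14 \right)} \right)}}{7335} - \frac{43690}{W} = \frac{224 + 2 \cdot 215}{7335} - \frac{43690}{-15642} = \left(224 + 430\right) \frac{1}{7335} - - \frac{21845}{7821} = 654 \cdot \frac{1}{7335} + \frac{21845}{7821} = \frac{218}{2445} + \frac{21845}{7821} = \frac{18372001}{6374115}$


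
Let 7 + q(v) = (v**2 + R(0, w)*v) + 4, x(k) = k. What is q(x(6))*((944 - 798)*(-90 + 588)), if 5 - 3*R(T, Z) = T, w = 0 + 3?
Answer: 3126444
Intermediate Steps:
w = 3
R(T, Z) = 5/3 - T/3
q(v) = -3 + v**2 + 5*v/3 (q(v) = -7 + ((v**2 + (5/3 - 1/3*0)*v) + 4) = -7 + ((v**2 + (5/3 + 0)*v) + 4) = -7 + ((v**2 + 5*v/3) + 4) = -7 + (4 + v**2 + 5*v/3) = -3 + v**2 + 5*v/3)
q(x(6))*((944 - 798)*(-90 + 588)) = (-3 + 6**2 + (5/3)*6)*((944 - 798)*(-90 + 588)) = (-3 + 36 + 10)*(146*498) = 43*72708 = 3126444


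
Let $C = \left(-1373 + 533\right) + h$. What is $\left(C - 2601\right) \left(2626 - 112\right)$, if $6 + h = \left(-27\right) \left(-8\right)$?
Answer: $-8122734$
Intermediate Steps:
$h = 210$ ($h = -6 - -216 = -6 + 216 = 210$)
$C = -630$ ($C = \left(-1373 + 533\right) + 210 = -840 + 210 = -630$)
$\left(C - 2601\right) \left(2626 - 112\right) = \left(-630 - 2601\right) \left(2626 - 112\right) = \left(-3231\right) 2514 = -8122734$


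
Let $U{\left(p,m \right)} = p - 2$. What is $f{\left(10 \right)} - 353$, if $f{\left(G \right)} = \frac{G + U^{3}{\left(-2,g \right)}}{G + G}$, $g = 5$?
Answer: $- \frac{3557}{10} \approx -355.7$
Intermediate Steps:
$U{\left(p,m \right)} = -2 + p$ ($U{\left(p,m \right)} = p - 2 = -2 + p$)
$f{\left(G \right)} = \frac{-64 + G}{2 G}$ ($f{\left(G \right)} = \frac{G + \left(-2 - 2\right)^{3}}{G + G} = \frac{G + \left(-4\right)^{3}}{2 G} = \left(G - 64\right) \frac{1}{2 G} = \left(-64 + G\right) \frac{1}{2 G} = \frac{-64 + G}{2 G}$)
$f{\left(10 \right)} - 353 = \frac{-64 + 10}{2 \cdot 10} - 353 = \frac{1}{2} \cdot \frac{1}{10} \left(-54\right) - 353 = - \frac{27}{10} - 353 = - \frac{3557}{10}$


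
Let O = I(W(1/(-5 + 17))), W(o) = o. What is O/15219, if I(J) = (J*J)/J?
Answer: 1/182628 ≈ 5.4756e-6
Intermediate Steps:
I(J) = J (I(J) = J**2/J = J)
O = 1/12 (O = 1/(-5 + 17) = 1/12 ≈ 0.083333)
O/15219 = (1/12)/15219 = (1/12)*(1/15219) = 1/182628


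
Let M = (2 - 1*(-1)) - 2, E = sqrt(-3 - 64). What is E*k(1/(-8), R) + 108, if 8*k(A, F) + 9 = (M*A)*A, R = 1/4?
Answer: 108 - 575*I*sqrt(67)/512 ≈ 108.0 - 9.1925*I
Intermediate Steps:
R = 1/4 ≈ 0.25000
E = I*sqrt(67) (E = sqrt(-67) = I*sqrt(67) ≈ 8.1853*I)
M = 1 (M = (2 + 1) - 2 = 3 - 2 = 1)
k(A, F) = -9/8 + A**2/8 (k(A, F) = -9/8 + ((1*A)*A)/8 = -9/8 + (A*A)/8 = -9/8 + A**2/8)
E*k(1/(-8), R) + 108 = (I*sqrt(67))*(-9/8 + (1/(-8))**2/8) + 108 = (I*sqrt(67))*(-9/8 + (-1/8)**2/8) + 108 = (I*sqrt(67))*(-9/8 + (1/8)*(1/64)) + 108 = (I*sqrt(67))*(-9/8 + 1/512) + 108 = (I*sqrt(67))*(-575/512) + 108 = -575*I*sqrt(67)/512 + 108 = 108 - 575*I*sqrt(67)/512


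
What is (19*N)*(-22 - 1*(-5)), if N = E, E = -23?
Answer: 7429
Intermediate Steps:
N = -23
(19*N)*(-22 - 1*(-5)) = (19*(-23))*(-22 - 1*(-5)) = -437*(-22 + 5) = -437*(-17) = 7429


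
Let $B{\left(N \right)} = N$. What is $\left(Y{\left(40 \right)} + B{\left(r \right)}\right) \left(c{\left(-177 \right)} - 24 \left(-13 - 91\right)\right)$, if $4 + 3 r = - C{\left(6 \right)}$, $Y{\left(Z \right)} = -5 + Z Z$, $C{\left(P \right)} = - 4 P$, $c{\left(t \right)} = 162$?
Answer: $4257230$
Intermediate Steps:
$Y{\left(Z \right)} = -5 + Z^{2}$
$r = \frac{20}{3}$ ($r = - \frac{4}{3} + \frac{\left(-1\right) \left(\left(-4\right) 6\right)}{3} = - \frac{4}{3} + \frac{\left(-1\right) \left(-24\right)}{3} = - \frac{4}{3} + \frac{1}{3} \cdot 24 = - \frac{4}{3} + 8 = \frac{20}{3} \approx 6.6667$)
$\left(Y{\left(40 \right)} + B{\left(r \right)}\right) \left(c{\left(-177 \right)} - 24 \left(-13 - 91\right)\right) = \left(\left(-5 + 40^{2}\right) + \frac{20}{3}\right) \left(162 - 24 \left(-13 - 91\right)\right) = \left(\left(-5 + 1600\right) + \frac{20}{3}\right) \left(162 - -2496\right) = \left(1595 + \frac{20}{3}\right) \left(162 + 2496\right) = \frac{4805}{3} \cdot 2658 = 4257230$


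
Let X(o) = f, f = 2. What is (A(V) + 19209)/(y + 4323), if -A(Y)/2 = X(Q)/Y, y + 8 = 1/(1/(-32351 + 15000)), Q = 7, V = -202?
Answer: -1940111/1316636 ≈ -1.4735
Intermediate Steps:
X(o) = 2
y = -17359 (y = -8 + 1/(1/(-32351 + 15000)) = -8 + 1/(1/(-17351)) = -8 + 1/(-1/17351) = -8 - 17351 = -17359)
A(Y) = -4/Y
(A(V) + 19209)/(y + 4323) = (-4/(-202) + 19209)/(-17359 + 4323) = (-4*(-1/202) + 19209)/(-13036) = (2/101 + 19209)*(-1/13036) = (1940111/101)*(-1/13036) = -1940111/1316636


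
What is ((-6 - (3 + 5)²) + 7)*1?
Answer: -63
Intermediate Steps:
((-6 - (3 + 5)²) + 7)*1 = ((-6 - 1*8²) + 7)*1 = ((-6 - 1*64) + 7)*1 = ((-6 - 64) + 7)*1 = (-70 + 7)*1 = -63*1 = -63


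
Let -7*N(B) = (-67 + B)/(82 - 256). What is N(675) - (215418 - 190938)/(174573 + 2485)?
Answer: 2779808/7702023 ≈ 0.36092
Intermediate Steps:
N(B) = -67/1218 + B/1218 (N(B) = -(-67 + B)/(7*(82 - 256)) = -(-67 + B)/(7*(-174)) = -(-67 + B)*(-1)/(7*174) = -(67/174 - B/174)/7 = -67/1218 + B/1218)
N(675) - (215418 - 190938)/(174573 + 2485) = (-67/1218 + (1/1218)*675) - (215418 - 190938)/(174573 + 2485) = (-67/1218 + 225/406) - 24480/177058 = 304/609 - 24480/177058 = 304/609 - 1*12240/88529 = 304/609 - 12240/88529 = 2779808/7702023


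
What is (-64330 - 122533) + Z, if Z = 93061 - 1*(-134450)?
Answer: 40648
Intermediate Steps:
Z = 227511 (Z = 93061 + 134450 = 227511)
(-64330 - 122533) + Z = (-64330 - 122533) + 227511 = -186863 + 227511 = 40648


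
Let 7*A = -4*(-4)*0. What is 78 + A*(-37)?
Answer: 78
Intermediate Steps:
A = 0 (A = (-4*(-4)*0)/7 = (16*0)/7 = (1/7)*0 = 0)
78 + A*(-37) = 78 + 0*(-37) = 78 + 0 = 78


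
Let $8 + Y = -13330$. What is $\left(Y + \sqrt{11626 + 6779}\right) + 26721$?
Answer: $13383 + 3 \sqrt{2045} \approx 13519.0$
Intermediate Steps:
$Y = -13338$ ($Y = -8 - 13330 = -13338$)
$\left(Y + \sqrt{11626 + 6779}\right) + 26721 = \left(-13338 + \sqrt{11626 + 6779}\right) + 26721 = \left(-13338 + \sqrt{18405}\right) + 26721 = \left(-13338 + 3 \sqrt{2045}\right) + 26721 = 13383 + 3 \sqrt{2045}$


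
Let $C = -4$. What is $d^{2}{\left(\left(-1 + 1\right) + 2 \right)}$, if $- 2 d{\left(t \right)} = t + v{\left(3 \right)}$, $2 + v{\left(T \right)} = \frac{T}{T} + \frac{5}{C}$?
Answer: $\frac{1}{64} \approx 0.015625$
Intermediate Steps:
$v{\left(T \right)} = - \frac{9}{4}$ ($v{\left(T \right)} = -2 + \left(\frac{T}{T} + \frac{5}{-4}\right) = -2 + \left(1 + 5 \left(- \frac{1}{4}\right)\right) = -2 + \left(1 - \frac{5}{4}\right) = -2 - \frac{1}{4} = - \frac{9}{4}$)
$d{\left(t \right)} = \frac{9}{8} - \frac{t}{2}$ ($d{\left(t \right)} = - \frac{t - \frac{9}{4}}{2} = - \frac{- \frac{9}{4} + t}{2} = \frac{9}{8} - \frac{t}{2}$)
$d^{2}{\left(\left(-1 + 1\right) + 2 \right)} = \left(\frac{9}{8} - \frac{\left(-1 + 1\right) + 2}{2}\right)^{2} = \left(\frac{9}{8} - \frac{0 + 2}{2}\right)^{2} = \left(\frac{9}{8} - 1\right)^{2} = \left(\frac{1}{8}\right)^{2} = \frac{1}{64}$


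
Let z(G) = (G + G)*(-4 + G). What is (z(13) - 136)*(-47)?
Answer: -4606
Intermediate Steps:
z(G) = 2*G*(-4 + G) (z(G) = (2*G)*(-4 + G) = 2*G*(-4 + G))
(z(13) - 136)*(-47) = (2*13*(-4 + 13) - 136)*(-47) = (2*13*9 - 136)*(-47) = (234 - 136)*(-47) = 98*(-47) = -4606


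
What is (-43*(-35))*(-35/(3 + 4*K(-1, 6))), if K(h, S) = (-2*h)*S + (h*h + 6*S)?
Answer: -52675/199 ≈ -264.70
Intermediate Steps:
K(h, S) = h² + 6*S - 2*S*h (K(h, S) = -2*S*h + (h² + 6*S) = h² + 6*S - 2*S*h)
(-43*(-35))*(-35/(3 + 4*K(-1, 6))) = (-43*(-35))*(-35/(3 + 4*((-1)² + 6*6 - 2*6*(-1)))) = 1505*(-35/(3 + 4*(1 + 36 + 12))) = 1505*(-35/(3 + 4*49)) = 1505*(-35/(3 + 196)) = 1505*(-35/199) = -52675/199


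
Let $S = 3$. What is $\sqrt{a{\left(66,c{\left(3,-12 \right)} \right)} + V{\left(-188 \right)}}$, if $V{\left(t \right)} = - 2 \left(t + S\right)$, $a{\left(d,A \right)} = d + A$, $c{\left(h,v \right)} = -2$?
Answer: $\sqrt{434} \approx 20.833$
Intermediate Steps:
$a{\left(d,A \right)} = A + d$
$V{\left(t \right)} = -6 - 2 t$ ($V{\left(t \right)} = - 2 \left(t + 3\right) = - 2 \left(3 + t\right) = -6 - 2 t$)
$\sqrt{a{\left(66,c{\left(3,-12 \right)} \right)} + V{\left(-188 \right)}} = \sqrt{\left(-2 + 66\right) - -370} = \sqrt{64 + \left(-6 + 376\right)} = \sqrt{64 + 370} = \sqrt{434}$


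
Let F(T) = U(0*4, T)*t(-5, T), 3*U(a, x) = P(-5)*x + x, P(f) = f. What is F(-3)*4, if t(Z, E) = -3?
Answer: -48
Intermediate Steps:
U(a, x) = -4*x/3 (U(a, x) = (-5*x + x)/3 = (-4*x)/3 = -4*x/3)
F(T) = 4*T (F(T) = -4*T/3*(-3) = 4*T)
F(-3)*4 = (4*(-3))*4 = -12*4 = -48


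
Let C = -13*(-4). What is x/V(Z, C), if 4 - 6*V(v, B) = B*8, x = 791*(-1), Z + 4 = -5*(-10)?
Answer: 2373/206 ≈ 11.519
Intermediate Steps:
C = 52
Z = 46 (Z = -4 - 5*(-10) = -4 + 50 = 46)
x = -791
V(v, B) = ⅔ - 4*B/3 (V(v, B) = ⅔ - B*8/6 = ⅔ - 4*B/3)
x/V(Z, C) = -791/(⅔ - 4/3*52) = -791/(⅔ - 208/3) = -791/(-206/3) = -791*(-3/206) = 2373/206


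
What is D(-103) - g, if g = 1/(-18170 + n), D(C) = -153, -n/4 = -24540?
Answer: -12238471/79990 ≈ -153.00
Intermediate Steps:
n = 98160 (n = -4*(-24540) = 98160)
g = 1/79990 (g = 1/(-18170 + 98160) = 1/79990 ≈ 1.2502e-5)
D(-103) - g = -153 - 1*1/79990 = -153 - 1/79990 = -12238471/79990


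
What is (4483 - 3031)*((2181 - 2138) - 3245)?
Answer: -4649304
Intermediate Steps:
(4483 - 3031)*((2181 - 2138) - 3245) = 1452*(43 - 3245) = 1452*(-3202) = -4649304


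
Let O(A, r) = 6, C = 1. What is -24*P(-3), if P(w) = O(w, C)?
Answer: -144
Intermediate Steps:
P(w) = 6
-24*P(-3) = -24*6 = -144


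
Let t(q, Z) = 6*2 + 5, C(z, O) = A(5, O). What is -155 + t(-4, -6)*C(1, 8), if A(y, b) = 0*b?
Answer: -155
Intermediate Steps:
A(y, b) = 0
C(z, O) = 0
t(q, Z) = 17 (t(q, Z) = 12 + 5 = 17)
-155 + t(-4, -6)*C(1, 8) = -155 + 17*0 = -155 + 0 = -155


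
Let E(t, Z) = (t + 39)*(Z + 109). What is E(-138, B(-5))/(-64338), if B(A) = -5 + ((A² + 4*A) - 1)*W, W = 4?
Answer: 1980/10723 ≈ 0.18465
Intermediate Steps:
B(A) = -9 + 4*A² + 16*A (B(A) = -5 + ((A² + 4*A) - 1)*4 = -5 + (-1 + A² + 4*A)*4 = -5 + (-4 + 4*A² + 16*A) = -9 + 4*A² + 16*A)
E(t, Z) = (39 + t)*(109 + Z)
E(-138, B(-5))/(-64338) = (4251 + 39*(-9 + 4*(-5)² + 16*(-5)) + 109*(-138) + (-9 + 4*(-5)² + 16*(-5))*(-138))/(-64338) = (4251 + 39*(-9 + 4*25 - 80) - 15042 + (-9 + 4*25 - 80)*(-138))*(-1/64338) = (4251 + 39*(-9 + 100 - 80) - 15042 + (-9 + 100 - 80)*(-138))*(-1/64338) = (4251 + 39*11 - 15042 + 11*(-138))*(-1/64338) = (4251 + 429 - 15042 - 1518)*(-1/64338) = -11880*(-1/64338) = 1980/10723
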